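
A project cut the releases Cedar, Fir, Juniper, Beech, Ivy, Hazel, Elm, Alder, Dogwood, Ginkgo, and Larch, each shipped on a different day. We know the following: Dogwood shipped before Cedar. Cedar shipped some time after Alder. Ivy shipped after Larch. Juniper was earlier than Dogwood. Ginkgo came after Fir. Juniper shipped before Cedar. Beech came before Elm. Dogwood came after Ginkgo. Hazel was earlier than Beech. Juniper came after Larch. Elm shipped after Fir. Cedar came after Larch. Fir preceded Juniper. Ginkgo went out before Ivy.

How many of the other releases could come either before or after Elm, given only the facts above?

7

Forced before Elm: Beech, Fir, and Hazel.
That leaves Alder, Cedar, Dogwood, Ginkgo, Ivy, Juniper, and Larch with no forced order relative to Elm — 7.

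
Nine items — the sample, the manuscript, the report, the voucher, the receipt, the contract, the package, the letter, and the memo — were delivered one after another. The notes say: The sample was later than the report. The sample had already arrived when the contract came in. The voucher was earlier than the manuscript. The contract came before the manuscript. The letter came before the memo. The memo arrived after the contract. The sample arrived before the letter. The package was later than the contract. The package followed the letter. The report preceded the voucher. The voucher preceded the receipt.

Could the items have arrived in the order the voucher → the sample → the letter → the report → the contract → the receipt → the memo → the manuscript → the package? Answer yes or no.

The constraints require the report before the voucher, but in the proposed sequence the voucher appears ahead of the report. That one violation is enough.

no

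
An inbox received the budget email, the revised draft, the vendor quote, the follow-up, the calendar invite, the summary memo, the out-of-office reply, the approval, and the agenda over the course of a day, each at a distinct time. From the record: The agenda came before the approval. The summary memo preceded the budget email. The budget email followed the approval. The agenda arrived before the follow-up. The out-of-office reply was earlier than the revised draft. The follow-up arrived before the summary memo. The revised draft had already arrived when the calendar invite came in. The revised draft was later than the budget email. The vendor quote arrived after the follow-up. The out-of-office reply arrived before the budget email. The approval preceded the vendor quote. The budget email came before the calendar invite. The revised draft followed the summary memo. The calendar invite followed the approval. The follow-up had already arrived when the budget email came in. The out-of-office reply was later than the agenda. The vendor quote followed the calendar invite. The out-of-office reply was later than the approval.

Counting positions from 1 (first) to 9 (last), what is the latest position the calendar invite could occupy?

8

The calendar invite must come before the vendor quote — 1 message forced after it.
Everything else can be placed before the calendar invite in some valid order, so the calendar invite can sit as late as position 9 − 1 = 8.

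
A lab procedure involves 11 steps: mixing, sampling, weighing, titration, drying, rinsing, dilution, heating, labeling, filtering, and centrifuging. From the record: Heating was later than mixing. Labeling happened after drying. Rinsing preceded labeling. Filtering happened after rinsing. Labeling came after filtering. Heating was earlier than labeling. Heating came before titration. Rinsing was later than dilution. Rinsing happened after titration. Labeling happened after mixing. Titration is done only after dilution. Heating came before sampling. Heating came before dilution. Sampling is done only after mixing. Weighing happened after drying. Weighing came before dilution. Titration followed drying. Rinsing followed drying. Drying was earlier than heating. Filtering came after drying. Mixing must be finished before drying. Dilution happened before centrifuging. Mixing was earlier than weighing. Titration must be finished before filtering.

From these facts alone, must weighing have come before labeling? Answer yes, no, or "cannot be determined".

yes

Chain the constraints: weighing → dilution → rinsing → labeling. Each link is directly stated, so weighing comes before labeling.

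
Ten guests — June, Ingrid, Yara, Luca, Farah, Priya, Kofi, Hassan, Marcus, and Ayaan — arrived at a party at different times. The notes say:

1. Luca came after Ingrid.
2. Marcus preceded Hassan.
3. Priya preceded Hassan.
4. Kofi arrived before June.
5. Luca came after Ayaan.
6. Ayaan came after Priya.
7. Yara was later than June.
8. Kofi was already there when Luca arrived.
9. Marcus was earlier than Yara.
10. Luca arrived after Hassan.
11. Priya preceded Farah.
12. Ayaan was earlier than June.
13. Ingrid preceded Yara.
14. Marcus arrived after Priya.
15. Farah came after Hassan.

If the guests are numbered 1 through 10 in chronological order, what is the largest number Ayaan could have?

Ayaan must come before June, Luca, and Yara — 3 guests forced after them.
Everything else can be placed before Ayaan in some valid order, so Ayaan can sit as late as position 10 − 3 = 7.

7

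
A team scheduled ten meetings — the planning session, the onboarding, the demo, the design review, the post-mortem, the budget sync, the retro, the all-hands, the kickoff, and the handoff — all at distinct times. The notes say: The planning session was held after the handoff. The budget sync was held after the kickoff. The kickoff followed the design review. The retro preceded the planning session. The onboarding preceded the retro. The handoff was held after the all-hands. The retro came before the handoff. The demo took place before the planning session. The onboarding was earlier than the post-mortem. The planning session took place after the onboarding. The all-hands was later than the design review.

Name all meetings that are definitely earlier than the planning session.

the all-hands, the demo, the design review, the handoff, the onboarding, the retro

Directly stated before the planning session: the demo, the handoff, the onboarding, and the retro.
The all-hands reaches the planning session via the all-hands → the handoff → the planning session.
The design review reaches the planning session via the design review → the all-hands → the handoff → the planning session.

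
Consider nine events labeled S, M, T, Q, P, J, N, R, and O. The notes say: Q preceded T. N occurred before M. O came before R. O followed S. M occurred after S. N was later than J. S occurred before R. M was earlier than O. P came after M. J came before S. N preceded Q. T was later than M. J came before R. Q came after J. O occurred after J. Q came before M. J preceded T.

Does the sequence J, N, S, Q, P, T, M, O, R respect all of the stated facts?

no

The constraints require M before P, but in the proposed sequence P appears ahead of M. That one violation is enough.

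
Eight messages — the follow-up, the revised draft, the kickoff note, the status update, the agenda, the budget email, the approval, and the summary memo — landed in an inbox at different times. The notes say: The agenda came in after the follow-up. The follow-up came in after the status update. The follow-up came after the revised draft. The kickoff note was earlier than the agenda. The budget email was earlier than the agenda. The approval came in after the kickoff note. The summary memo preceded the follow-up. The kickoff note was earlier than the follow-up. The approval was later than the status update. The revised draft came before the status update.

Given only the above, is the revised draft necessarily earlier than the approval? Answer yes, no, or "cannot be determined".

yes

Chain the constraints: the revised draft → the status update → the approval. Each link is directly stated, so the revised draft comes before the approval.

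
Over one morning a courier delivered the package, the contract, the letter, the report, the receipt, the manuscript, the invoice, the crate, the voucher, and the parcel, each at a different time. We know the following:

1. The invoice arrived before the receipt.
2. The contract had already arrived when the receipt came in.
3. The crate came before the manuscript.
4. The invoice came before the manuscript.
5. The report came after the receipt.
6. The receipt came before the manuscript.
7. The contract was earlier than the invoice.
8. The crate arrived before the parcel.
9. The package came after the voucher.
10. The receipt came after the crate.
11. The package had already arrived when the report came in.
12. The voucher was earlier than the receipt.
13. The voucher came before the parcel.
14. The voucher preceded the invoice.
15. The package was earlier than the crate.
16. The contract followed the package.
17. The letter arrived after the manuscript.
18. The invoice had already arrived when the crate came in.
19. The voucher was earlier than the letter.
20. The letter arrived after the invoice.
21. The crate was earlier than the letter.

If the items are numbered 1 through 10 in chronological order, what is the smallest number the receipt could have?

6

The contract, the crate, the invoice, the package, and the voucher must all come before the receipt — 5 forced predecessors.
Nothing else is forced ahead of the receipt, so its earliest slot is position 5 + 1 = 6.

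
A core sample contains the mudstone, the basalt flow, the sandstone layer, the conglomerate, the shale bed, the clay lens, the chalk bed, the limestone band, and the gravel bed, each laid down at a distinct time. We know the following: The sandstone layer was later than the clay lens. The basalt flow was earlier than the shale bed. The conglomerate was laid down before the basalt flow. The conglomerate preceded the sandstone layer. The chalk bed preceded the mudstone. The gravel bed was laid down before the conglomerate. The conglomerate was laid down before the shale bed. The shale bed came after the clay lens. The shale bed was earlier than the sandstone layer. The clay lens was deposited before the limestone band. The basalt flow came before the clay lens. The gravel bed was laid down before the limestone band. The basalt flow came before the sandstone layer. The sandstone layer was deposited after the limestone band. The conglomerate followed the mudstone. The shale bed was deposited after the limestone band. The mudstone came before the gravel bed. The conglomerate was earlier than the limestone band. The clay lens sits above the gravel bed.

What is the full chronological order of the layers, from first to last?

The constraints fix every adjacent pair, so only one ordering works:
the chalk bed → the mudstone → the gravel bed → the conglomerate → the basalt flow → the clay lens → the limestone band → the shale bed → the sandstone layer.

the chalk bed, the mudstone, the gravel bed, the conglomerate, the basalt flow, the clay lens, the limestone band, the shale bed, the sandstone layer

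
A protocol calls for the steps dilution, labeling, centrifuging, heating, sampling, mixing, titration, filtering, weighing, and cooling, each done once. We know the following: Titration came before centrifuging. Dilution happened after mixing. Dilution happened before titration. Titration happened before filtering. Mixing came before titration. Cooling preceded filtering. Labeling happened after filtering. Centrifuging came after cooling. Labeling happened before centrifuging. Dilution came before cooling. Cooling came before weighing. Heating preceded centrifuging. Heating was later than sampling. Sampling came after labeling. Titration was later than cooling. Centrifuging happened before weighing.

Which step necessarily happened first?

mixing

Mixing has a chain of constraints placing it before every other step, so mixing must be first.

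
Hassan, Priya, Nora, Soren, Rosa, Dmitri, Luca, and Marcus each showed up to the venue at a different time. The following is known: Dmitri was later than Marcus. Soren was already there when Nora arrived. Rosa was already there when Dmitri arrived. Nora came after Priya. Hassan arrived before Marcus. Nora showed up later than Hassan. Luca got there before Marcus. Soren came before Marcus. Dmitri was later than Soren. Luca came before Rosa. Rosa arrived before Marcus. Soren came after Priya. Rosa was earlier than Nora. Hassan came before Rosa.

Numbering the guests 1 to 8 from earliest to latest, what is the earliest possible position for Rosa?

3

Hassan and Luca must both come before Rosa — 2 forced predecessors.
Nothing else is forced ahead of Rosa, so their earliest slot is position 2 + 1 = 3.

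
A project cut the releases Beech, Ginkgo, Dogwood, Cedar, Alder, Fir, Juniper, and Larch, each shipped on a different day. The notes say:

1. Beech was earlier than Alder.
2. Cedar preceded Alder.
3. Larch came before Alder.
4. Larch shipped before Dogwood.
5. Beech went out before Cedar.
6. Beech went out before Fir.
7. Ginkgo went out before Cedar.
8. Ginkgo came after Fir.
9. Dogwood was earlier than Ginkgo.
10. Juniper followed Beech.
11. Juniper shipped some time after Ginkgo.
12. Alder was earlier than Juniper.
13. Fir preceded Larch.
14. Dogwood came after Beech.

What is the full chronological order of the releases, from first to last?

The constraints fix every adjacent pair, so only one ordering works:
Beech → Fir → Larch → Dogwood → Ginkgo → Cedar → Alder → Juniper.

Beech, Fir, Larch, Dogwood, Ginkgo, Cedar, Alder, Juniper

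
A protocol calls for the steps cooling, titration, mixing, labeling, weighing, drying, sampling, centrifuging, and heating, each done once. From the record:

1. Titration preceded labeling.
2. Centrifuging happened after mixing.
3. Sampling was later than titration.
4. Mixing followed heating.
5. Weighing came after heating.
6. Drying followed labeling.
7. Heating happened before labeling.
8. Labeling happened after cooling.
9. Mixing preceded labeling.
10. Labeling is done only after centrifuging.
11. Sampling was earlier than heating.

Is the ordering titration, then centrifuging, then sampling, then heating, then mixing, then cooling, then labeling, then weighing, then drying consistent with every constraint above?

no

The constraints require mixing before centrifuging, but in the proposed sequence centrifuging appears ahead of mixing. That one violation is enough.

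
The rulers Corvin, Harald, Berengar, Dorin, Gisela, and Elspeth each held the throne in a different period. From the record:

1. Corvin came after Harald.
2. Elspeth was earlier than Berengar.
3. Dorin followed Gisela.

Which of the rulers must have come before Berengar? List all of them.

Directly stated before Berengar: Elspeth.

Elspeth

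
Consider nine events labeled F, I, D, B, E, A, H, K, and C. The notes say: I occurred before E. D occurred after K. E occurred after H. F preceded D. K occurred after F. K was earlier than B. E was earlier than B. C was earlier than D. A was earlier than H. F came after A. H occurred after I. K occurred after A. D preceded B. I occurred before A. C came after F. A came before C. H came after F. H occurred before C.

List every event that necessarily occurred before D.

A, C, F, H, I, K

Directly stated before D: C, F, and K.
A reaches D via A → F → D.
H reaches D via H → C → D.
I reaches D via I → H → C → D.
No chain forces B (or any of the others) ahead of D.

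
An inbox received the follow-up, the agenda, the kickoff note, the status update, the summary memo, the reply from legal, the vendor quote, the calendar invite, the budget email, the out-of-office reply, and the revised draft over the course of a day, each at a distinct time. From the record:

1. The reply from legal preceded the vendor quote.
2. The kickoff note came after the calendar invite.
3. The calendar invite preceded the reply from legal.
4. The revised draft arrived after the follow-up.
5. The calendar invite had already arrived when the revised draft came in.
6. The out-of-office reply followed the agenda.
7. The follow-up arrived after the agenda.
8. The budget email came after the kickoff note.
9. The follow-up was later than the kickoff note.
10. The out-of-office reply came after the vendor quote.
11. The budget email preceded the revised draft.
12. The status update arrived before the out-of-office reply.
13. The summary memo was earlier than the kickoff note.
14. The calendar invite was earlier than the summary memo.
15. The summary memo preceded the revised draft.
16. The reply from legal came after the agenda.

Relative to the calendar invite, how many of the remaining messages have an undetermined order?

2

Forced after the calendar invite: the budget email, the follow-up, the kickoff note, the out-of-office reply, the reply from legal, the revised draft, the summary memo, and the vendor quote.
That leaves the agenda and the status update with no forced order relative to the calendar invite — 2.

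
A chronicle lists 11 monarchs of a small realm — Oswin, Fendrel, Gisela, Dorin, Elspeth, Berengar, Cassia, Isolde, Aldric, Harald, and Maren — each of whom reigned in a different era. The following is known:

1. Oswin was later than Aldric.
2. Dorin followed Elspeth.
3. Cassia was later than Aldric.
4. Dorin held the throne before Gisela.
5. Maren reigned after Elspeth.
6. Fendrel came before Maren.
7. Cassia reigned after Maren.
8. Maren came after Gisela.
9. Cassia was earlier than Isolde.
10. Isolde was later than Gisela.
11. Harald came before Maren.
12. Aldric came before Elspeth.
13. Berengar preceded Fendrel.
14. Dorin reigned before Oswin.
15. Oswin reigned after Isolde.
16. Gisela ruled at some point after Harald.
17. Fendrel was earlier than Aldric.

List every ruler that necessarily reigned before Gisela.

Directly stated before Gisela: Dorin and Harald.
Aldric reaches Gisela via Aldric → Elspeth → Dorin → Gisela.
Berengar reaches Gisela via Berengar → Fendrel → Aldric → Elspeth → Dorin → Gisela.
Elspeth reaches Gisela via Elspeth → Dorin → Gisela.
Likewise Fendrel reaches Gisela by chaining the stated constraints.
No chain forces Cassia (or any of the others) ahead of Gisela.

Aldric, Berengar, Dorin, Elspeth, Fendrel, Harald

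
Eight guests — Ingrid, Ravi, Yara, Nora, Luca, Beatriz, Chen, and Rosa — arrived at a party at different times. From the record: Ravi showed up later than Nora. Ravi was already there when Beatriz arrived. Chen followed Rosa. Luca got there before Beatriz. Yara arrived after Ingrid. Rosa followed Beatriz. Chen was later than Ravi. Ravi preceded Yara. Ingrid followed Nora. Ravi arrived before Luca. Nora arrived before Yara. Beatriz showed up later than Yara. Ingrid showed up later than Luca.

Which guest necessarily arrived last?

Chen

Every other guest has a chain of constraints placing them before Chen, so Chen is last.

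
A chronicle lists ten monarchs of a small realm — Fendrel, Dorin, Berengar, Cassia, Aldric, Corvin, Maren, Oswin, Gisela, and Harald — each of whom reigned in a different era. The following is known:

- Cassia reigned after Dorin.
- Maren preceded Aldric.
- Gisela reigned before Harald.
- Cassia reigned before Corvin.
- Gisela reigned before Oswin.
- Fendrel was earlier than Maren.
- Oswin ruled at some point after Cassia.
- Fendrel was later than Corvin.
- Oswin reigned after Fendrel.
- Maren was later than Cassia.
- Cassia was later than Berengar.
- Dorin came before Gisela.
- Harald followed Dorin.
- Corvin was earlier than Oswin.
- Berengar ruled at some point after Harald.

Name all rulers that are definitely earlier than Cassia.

Berengar, Dorin, Gisela, Harald

Directly stated before Cassia: Berengar and Dorin.
Gisela reaches Cassia via Gisela → Harald → Berengar → Cassia.
Harald reaches Cassia via Harald → Berengar → Cassia.
No chain forces Maren (or any of the others) ahead of Cassia.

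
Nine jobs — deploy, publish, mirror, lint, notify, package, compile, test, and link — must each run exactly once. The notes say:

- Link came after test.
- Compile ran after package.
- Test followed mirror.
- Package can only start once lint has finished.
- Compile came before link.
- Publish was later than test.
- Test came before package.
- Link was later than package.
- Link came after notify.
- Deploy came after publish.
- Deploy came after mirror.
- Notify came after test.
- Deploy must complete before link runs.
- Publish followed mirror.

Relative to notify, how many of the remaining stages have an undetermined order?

5

Forced before notify: mirror and test; forced after notify: link.
That leaves compile, deploy, lint, package, and publish with no forced order relative to notify — 5.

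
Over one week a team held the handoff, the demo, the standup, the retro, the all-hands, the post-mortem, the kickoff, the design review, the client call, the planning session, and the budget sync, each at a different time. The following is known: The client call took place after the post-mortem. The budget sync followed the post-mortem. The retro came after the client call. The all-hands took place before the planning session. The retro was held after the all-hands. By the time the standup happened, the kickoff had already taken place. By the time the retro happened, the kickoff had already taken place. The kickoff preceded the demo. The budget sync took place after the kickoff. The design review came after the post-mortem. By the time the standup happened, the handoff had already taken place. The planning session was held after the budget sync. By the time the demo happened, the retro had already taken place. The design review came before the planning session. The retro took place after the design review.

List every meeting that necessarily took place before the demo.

the all-hands, the client call, the design review, the kickoff, the post-mortem, the retro

Directly stated before the demo: the kickoff and the retro.
The all-hands reaches the demo via the all-hands → the retro → the demo.
The client call reaches the demo via the client call → the retro → the demo.
The design review reaches the demo via the design review → the retro → the demo.
Likewise the post-mortem reaches the demo by chaining the stated constraints.
No chain forces the handoff (or any of the others) ahead of the demo.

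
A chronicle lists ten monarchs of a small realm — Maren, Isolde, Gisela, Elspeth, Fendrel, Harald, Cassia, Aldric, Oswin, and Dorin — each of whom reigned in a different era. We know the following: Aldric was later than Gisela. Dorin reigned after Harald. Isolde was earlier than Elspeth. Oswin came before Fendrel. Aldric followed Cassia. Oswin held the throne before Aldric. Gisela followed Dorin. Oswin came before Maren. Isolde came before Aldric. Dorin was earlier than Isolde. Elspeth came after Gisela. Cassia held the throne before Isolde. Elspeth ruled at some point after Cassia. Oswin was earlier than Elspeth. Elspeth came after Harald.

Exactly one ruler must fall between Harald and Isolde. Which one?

Dorin

Tracing the constraints gives Harald → Dorin → Isolde, so Dorin sits after Harald and before Isolde.
No other ruler is forced both after Harald and before Isolde.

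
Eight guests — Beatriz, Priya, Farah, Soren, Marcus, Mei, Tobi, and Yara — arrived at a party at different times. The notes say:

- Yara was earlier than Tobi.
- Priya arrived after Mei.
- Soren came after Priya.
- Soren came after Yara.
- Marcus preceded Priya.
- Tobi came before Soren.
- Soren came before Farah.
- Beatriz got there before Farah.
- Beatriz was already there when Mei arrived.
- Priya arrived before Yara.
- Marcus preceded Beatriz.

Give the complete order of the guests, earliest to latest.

Marcus, Beatriz, Mei, Priya, Yara, Tobi, Soren, Farah

The constraints fix every adjacent pair, so only one ordering works:
Marcus → Beatriz → Mei → Priya → Yara → Tobi → Soren → Farah.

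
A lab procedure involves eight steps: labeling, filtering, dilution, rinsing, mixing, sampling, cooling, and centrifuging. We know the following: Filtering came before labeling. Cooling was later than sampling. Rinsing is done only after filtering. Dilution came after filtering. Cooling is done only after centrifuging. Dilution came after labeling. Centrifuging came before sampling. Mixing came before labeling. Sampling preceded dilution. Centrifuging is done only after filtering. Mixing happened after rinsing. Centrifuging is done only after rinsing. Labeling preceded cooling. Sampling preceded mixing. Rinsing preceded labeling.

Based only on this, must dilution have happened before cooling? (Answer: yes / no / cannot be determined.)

No chain of stated constraints runs from dilution to cooling, and none runs from cooling to dilution either.
So the relative order of dilution and cooling is not fixed by the given facts.

cannot be determined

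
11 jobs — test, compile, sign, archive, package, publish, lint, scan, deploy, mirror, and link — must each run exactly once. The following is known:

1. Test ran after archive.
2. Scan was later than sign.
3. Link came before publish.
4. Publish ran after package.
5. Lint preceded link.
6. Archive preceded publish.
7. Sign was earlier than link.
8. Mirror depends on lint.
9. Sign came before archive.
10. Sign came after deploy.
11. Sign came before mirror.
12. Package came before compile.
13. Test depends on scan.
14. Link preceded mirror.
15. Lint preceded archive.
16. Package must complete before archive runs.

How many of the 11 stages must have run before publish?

Directly stated before publish: archive, link, and package.
Deploy reaches publish via deploy → sign → link → publish.
Lint reaches publish via lint → link → publish.
Sign reaches publish via sign → link → publish.
That's archive, deploy, link, lint, package, and sign — 6 in all.

6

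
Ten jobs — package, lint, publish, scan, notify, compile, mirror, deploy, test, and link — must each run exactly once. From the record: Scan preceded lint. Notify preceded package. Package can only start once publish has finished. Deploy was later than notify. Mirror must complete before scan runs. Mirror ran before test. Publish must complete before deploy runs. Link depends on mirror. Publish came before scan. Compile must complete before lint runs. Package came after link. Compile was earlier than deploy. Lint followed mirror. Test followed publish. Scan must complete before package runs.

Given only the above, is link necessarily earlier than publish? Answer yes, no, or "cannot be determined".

cannot be determined

No chain of stated constraints runs from link to publish, and none runs from publish to link either.
So the relative order of link and publish is not fixed by the given facts.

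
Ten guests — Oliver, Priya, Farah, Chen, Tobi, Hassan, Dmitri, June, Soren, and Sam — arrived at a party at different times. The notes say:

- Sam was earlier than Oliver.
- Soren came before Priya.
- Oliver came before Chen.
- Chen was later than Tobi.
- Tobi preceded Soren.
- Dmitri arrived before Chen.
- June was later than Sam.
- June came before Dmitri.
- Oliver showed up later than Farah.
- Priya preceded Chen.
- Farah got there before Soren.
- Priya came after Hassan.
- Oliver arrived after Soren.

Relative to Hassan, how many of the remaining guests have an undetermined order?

7

Forced after Hassan: Chen and Priya.
That leaves Dmitri, Farah, June, Oliver, Sam, Soren, and Tobi with no forced order relative to Hassan — 7.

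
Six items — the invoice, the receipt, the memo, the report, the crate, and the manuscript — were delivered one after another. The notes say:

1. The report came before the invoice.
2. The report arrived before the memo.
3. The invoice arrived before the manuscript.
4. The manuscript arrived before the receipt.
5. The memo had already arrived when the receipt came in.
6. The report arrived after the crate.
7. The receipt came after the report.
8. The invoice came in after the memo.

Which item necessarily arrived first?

the crate

The crate has a chain of constraints placing it before every other item, so the crate must be first.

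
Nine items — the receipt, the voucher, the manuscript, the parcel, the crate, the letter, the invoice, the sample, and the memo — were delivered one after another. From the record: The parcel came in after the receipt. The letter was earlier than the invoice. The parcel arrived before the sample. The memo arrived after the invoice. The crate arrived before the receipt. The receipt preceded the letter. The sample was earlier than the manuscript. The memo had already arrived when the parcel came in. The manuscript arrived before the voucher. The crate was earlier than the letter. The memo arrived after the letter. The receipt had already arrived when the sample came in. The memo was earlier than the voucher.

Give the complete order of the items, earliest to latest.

the crate, the receipt, the letter, the invoice, the memo, the parcel, the sample, the manuscript, the voucher

The constraints fix every adjacent pair, so only one ordering works:
the crate → the receipt → the letter → the invoice → the memo → the parcel → the sample → the manuscript → the voucher.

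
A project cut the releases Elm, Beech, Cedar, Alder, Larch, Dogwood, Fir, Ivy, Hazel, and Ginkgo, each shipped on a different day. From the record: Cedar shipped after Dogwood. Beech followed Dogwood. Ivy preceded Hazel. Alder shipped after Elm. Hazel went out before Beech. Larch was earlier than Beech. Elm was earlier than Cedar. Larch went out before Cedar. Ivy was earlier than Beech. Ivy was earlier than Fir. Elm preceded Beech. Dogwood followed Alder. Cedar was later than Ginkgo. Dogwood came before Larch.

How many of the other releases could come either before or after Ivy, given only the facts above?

6

Forced after Ivy: Beech, Fir, and Hazel.
That leaves Alder, Cedar, Dogwood, Elm, Ginkgo, and Larch with no forced order relative to Ivy — 6.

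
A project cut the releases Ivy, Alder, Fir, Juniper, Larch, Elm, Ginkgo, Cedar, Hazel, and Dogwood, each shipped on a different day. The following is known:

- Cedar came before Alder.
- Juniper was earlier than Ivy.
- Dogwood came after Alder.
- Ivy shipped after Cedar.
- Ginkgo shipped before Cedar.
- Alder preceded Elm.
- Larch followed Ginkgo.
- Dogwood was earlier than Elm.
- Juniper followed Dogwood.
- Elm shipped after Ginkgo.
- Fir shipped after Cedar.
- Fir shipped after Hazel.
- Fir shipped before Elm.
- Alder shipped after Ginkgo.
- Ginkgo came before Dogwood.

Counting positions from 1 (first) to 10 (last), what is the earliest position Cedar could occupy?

Ginkgo must come before Cedar — 1 forced predecessor.
Nothing else is forced ahead of Cedar, so its earliest slot is position 1 + 1 = 2.

2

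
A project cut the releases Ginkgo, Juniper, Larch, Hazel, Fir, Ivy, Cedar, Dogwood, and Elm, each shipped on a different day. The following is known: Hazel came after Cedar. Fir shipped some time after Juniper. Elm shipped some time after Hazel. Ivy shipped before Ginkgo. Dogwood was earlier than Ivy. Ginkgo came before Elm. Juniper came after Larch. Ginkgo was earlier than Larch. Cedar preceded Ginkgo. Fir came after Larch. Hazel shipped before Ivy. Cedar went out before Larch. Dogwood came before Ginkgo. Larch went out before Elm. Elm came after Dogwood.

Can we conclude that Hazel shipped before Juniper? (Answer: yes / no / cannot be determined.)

yes

Chain the constraints: Hazel → Ivy → Ginkgo → Larch → Juniper. Each link is directly stated, so Hazel comes before Juniper.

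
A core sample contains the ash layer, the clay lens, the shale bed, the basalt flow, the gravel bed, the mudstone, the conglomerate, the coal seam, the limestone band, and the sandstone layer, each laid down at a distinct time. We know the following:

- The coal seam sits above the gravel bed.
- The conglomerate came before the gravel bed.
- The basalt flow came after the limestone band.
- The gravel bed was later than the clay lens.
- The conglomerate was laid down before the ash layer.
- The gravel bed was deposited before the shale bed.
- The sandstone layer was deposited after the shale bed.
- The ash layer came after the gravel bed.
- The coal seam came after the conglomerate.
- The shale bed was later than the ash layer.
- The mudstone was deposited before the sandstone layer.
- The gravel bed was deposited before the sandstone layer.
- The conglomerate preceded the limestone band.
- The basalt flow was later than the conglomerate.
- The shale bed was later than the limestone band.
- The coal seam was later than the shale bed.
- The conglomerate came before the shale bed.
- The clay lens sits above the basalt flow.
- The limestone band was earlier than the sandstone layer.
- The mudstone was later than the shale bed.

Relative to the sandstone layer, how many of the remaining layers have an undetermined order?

1

Forced before the sandstone layer: the ash layer, the basalt flow, the clay lens, the conglomerate, the gravel bed, the limestone band, the mudstone, and the shale bed.
That leaves the coal seam with no forced order relative to the sandstone layer — 1.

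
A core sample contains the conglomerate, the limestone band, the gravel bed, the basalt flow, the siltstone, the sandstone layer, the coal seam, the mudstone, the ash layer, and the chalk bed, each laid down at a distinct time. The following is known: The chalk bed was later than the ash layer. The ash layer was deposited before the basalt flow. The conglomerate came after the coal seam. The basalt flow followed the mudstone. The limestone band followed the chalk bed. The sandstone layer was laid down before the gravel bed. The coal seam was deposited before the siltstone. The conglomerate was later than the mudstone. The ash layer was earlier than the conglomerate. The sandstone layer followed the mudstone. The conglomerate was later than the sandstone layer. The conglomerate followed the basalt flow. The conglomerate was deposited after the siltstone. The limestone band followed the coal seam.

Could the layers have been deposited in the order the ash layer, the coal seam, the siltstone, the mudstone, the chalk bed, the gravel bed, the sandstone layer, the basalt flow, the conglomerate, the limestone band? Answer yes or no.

no

The constraints require the sandstone layer before the gravel bed, but in the proposed sequence the gravel bed appears ahead of the sandstone layer. That one violation is enough.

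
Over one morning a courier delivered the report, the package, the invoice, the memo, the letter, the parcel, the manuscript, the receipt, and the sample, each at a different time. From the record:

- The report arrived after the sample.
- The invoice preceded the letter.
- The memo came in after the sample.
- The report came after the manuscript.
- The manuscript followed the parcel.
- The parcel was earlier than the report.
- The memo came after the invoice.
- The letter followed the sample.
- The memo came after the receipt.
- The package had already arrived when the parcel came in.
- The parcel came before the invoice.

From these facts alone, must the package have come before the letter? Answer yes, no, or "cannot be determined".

Chain the constraints: the package → the parcel → the invoice → the letter. Each link is directly stated, so the package comes before the letter.

yes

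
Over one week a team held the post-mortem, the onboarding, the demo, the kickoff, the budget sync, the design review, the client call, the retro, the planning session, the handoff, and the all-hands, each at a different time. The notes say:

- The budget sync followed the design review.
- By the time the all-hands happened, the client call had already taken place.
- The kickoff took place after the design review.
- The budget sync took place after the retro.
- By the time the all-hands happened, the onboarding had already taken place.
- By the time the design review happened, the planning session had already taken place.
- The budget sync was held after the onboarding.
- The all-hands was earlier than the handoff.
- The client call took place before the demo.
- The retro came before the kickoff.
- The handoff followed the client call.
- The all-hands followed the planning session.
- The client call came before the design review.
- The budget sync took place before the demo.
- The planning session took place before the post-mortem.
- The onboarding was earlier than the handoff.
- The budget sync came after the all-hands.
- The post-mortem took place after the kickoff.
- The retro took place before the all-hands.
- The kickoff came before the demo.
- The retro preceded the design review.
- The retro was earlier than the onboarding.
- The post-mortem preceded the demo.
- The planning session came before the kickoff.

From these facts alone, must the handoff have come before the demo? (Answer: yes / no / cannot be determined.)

cannot be determined

No chain of stated constraints runs from the handoff to the demo, and none runs from the demo to the handoff either.
So the relative order of the handoff and the demo is not fixed by the given facts.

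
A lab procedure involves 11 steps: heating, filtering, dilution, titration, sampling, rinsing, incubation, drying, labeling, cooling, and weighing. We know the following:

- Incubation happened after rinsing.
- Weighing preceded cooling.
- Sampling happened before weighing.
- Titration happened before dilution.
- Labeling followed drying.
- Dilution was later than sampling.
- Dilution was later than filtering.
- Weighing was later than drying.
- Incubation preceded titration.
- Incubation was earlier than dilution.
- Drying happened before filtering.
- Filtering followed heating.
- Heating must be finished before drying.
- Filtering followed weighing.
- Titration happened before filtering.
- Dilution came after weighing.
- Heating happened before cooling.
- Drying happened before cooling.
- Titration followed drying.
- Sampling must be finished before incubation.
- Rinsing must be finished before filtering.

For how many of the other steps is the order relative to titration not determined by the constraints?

Forced before titration: drying, heating, incubation, rinsing, and sampling; forced after titration: dilution and filtering.
That leaves cooling, labeling, and weighing with no forced order relative to titration — 3.

3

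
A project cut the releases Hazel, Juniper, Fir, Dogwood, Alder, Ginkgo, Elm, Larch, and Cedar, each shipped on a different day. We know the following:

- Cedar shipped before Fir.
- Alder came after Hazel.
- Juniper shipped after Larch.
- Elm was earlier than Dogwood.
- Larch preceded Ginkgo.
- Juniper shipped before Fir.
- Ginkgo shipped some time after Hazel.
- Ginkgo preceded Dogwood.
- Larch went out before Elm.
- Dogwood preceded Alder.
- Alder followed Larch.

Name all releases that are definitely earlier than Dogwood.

Directly stated before Dogwood: Elm and Ginkgo.
Hazel reaches Dogwood via Hazel → Ginkgo → Dogwood.
Larch reaches Dogwood via Larch → Elm → Dogwood.

Elm, Ginkgo, Hazel, Larch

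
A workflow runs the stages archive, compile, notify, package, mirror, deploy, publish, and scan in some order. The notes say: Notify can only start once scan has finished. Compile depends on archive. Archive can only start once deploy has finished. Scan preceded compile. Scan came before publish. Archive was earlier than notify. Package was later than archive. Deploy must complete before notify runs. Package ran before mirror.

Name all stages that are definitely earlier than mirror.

Directly stated before mirror: package.
Archive reaches mirror via archive → package → mirror.
Deploy reaches mirror via deploy → archive → package → mirror.

archive, deploy, package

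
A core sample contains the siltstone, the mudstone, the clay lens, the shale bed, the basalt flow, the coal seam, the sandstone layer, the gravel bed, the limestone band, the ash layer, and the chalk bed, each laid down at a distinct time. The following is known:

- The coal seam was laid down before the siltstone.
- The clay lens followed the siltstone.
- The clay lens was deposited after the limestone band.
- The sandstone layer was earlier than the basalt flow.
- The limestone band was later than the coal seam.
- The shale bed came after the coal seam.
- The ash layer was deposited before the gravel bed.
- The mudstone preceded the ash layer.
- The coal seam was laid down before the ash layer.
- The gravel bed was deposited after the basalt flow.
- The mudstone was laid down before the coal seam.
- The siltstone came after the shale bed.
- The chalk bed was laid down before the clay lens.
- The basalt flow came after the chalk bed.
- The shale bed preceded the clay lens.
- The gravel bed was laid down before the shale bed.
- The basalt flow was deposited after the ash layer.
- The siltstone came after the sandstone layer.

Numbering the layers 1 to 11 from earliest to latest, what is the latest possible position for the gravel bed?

The gravel bed must come before the clay lens, the shale bed, and the siltstone — 3 layers forced after it.
Everything else can be placed before the gravel bed in some valid order, so the gravel bed can sit as late as position 11 − 3 = 8.

8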